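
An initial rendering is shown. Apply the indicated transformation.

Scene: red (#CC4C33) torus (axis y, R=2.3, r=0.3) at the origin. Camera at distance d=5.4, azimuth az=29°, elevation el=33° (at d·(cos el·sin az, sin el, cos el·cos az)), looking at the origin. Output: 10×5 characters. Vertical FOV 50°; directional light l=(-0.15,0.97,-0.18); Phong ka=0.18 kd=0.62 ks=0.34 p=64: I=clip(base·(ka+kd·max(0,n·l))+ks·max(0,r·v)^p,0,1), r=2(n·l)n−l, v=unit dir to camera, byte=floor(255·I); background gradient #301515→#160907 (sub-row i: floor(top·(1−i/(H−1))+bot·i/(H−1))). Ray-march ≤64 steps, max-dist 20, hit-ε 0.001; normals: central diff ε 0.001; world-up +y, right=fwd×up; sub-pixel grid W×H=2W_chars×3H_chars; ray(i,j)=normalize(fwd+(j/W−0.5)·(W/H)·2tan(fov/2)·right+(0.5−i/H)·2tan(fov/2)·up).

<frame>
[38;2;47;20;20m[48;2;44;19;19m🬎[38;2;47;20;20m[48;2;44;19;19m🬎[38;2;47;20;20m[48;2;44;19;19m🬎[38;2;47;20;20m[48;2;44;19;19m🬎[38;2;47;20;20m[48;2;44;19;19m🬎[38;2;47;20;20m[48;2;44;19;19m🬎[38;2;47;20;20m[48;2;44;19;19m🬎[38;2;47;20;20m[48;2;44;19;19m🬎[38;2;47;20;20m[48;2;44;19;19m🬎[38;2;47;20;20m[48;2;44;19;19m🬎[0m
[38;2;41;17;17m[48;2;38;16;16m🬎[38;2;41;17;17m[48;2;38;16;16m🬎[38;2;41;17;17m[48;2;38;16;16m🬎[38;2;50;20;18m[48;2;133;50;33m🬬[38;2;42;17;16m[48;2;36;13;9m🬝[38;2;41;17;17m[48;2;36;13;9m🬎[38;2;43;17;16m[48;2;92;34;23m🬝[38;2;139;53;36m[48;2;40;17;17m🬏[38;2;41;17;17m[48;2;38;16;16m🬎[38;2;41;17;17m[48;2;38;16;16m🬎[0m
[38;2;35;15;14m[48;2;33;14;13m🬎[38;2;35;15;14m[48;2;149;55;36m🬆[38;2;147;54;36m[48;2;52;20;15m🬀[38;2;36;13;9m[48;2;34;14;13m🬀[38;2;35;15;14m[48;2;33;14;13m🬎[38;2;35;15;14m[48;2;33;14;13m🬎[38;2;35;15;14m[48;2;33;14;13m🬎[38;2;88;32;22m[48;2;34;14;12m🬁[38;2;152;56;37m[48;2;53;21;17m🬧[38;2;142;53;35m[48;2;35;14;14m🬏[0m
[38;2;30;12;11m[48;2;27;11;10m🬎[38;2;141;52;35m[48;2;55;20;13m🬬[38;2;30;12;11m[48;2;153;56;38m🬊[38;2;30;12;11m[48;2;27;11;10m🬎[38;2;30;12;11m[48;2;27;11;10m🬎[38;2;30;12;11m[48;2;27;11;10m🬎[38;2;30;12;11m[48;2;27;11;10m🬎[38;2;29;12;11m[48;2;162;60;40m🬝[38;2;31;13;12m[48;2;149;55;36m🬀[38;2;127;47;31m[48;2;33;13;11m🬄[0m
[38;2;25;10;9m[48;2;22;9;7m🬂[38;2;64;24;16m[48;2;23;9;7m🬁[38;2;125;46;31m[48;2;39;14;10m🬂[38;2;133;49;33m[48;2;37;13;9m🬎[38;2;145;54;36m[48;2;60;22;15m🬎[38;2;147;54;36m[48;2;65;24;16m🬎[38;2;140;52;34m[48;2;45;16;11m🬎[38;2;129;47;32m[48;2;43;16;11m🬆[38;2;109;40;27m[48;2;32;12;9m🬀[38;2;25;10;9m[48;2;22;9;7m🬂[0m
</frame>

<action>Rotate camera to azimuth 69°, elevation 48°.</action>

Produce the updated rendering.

<frame>
[38;2;47;20;20m[48;2;44;19;19m🬎[38;2;47;20;20m[48;2;44;19;19m🬎[38;2;47;20;20m[48;2;44;19;19m🬎[38;2;47;20;20m[48;2;44;19;19m🬎[38;2;47;20;20m[48;2;44;19;19m🬎[38;2;47;20;20m[48;2;44;19;19m🬎[38;2;47;20;20m[48;2;44;19;19m🬎[38;2;47;20;20m[48;2;44;19;19m🬎[38;2;47;20;20m[48;2;44;19;19m🬎[38;2;47;20;20m[48;2;44;19;19m🬎[0m
[38;2;41;17;17m[48;2;38;16;16m🬎[38;2;41;17;17m[48;2;38;16;16m🬎[38;2;41;17;17m[48;2;143;52;35m🬎[38;2;132;51;35m[48;2;41;17;15m🬋[38;2;157;58;39m[48;2;42;16;14m🬁[38;2;155;57;38m[48;2;37;14;12m🬂[38;2;94;35;23m[48;2;41;16;15m🬇[38;2;130;48;32m[48;2;40;16;15m🬢[38;2;161;60;40m[48;2;40;17;17m🬏[38;2;41;17;17m[48;2;38;16;16m🬎[0m
[38;2;35;15;14m[48;2;33;14;13m🬎[38;2;35;15;14m[48;2;142;53;35m🬄[38;2;116;43;29m[48;2;34;14;12m🬄[38;2;35;15;14m[48;2;33;14;13m🬎[38;2;35;15;14m[48;2;33;14;13m🬎[38;2;35;15;14m[48;2;33;14;13m🬎[38;2;35;15;14m[48;2;33;14;13m🬎[38;2;34;14;13m[48;2;36;13;9m🬺[38;2;144;53;35m[48;2;49;19;14m🬨[38;2;134;50;33m[48;2;35;14;14m🬏[0m
[38;2;30;12;11m[48;2;27;11;10m🬎[38;2;142;52;35m[48;2;36;13;9m🬬[38;2;131;48;32m[48;2;29;12;11m🬓[38;2;30;12;11m[48;2;27;11;10m🬎[38;2;30;12;11m[48;2;27;11;10m🬎[38;2;30;12;11m[48;2;27;11;10m🬎[38;2;30;12;11m[48;2;27;11;10m🬎[38;2;30;12;11m[48;2;27;11;10m🬎[38;2;57;22;16m[48;2;152;56;37m🬄[38;2;136;50;33m[48;2;36;14;11m🬄[0m
[38;2;25;10;9m[48;2;22;9;7m🬂[38;2;117;43;29m[48;2;23;9;7m🬁[38;2;137;50;34m[48;2;22;9;7m🬬[38;2;25;10;9m[48;2;150;55;37m🬂[38;2;24;9;8m[48;2;164;64;44m🬎[38;2;24;9;8m[48;2;162;61;41m🬎[38;2;24;9;8m[48;2;173;77;58m🬆[38;2;25;10;9m[48;2;143;53;35m🬀[38;2;140;52;35m[48;2;22;9;7m🬆[38;2;25;10;9m[48;2;22;9;7m🬂[0m
</frame>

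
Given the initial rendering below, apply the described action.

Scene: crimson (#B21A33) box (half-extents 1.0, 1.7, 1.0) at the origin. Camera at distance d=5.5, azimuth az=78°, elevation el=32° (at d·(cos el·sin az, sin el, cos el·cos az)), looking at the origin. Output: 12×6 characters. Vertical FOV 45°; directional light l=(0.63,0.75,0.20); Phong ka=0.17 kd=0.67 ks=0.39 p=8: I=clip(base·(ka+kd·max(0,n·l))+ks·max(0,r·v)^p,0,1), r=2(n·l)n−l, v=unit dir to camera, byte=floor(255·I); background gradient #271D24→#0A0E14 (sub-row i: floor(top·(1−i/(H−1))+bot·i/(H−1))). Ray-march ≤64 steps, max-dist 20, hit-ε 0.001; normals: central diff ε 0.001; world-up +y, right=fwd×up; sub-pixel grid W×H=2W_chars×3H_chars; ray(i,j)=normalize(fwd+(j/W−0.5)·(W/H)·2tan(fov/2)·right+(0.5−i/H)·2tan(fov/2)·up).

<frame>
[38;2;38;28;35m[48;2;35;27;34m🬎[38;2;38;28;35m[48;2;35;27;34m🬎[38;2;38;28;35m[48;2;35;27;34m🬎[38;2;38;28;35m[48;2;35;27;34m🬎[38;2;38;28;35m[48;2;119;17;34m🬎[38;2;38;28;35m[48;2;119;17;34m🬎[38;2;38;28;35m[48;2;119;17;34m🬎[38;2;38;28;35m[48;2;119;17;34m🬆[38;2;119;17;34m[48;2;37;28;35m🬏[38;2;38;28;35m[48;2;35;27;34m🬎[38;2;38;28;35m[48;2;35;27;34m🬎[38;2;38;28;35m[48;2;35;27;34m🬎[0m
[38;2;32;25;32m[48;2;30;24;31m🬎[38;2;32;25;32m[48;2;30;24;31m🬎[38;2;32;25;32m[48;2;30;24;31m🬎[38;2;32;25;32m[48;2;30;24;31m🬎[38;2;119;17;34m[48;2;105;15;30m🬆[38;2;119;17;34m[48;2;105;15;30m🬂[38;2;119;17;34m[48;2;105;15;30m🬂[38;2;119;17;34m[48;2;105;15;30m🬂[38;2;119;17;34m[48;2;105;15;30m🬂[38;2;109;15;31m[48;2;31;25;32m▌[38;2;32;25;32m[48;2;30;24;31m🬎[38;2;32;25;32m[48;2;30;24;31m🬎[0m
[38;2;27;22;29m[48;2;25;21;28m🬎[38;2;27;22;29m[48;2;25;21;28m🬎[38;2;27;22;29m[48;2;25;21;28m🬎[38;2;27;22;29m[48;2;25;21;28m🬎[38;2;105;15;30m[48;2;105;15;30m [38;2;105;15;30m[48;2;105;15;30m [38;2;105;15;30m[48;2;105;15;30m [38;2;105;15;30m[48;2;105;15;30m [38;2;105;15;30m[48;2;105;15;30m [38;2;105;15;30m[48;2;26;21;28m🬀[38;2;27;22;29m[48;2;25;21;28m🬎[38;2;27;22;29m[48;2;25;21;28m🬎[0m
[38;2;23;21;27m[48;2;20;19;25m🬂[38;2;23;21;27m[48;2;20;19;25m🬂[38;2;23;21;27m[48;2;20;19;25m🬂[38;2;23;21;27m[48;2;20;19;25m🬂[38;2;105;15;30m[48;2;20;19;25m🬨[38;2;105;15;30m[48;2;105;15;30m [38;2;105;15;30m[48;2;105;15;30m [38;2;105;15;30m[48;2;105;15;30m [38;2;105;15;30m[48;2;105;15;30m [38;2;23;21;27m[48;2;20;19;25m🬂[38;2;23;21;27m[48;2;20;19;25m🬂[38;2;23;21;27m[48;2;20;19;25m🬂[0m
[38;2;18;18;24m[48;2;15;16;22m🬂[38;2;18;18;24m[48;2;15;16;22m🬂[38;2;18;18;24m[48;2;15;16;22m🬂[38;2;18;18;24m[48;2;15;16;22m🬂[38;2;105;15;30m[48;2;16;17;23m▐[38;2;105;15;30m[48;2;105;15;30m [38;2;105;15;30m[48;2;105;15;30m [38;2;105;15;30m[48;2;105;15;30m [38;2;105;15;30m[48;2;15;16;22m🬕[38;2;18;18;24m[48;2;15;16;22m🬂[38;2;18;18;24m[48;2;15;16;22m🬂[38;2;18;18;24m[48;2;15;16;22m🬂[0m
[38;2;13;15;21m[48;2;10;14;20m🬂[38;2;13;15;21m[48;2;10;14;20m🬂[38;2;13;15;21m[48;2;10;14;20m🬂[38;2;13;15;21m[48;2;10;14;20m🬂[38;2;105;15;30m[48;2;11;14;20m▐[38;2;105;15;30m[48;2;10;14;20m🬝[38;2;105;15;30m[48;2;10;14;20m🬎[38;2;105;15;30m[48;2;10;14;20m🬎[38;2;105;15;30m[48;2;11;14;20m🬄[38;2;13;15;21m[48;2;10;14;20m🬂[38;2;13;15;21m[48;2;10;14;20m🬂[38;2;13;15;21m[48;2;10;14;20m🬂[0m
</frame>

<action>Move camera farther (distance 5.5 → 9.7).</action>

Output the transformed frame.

<frame>
[38;2;38;28;35m[48;2;35;27;34m🬎[38;2;38;28;35m[48;2;35;27;34m🬎[38;2;38;28;35m[48;2;35;27;34m🬎[38;2;38;28;35m[48;2;35;27;34m🬎[38;2;38;28;35m[48;2;35;27;34m🬎[38;2;38;28;35m[48;2;35;27;34m🬎[38;2;38;28;35m[48;2;35;27;34m🬎[38;2;38;28;35m[48;2;35;27;34m🬎[38;2;38;28;35m[48;2;35;27;34m🬎[38;2;38;28;35m[48;2;35;27;34m🬎[38;2;38;28;35m[48;2;35;27;34m🬎[38;2;38;28;35m[48;2;35;27;34m🬎[0m
[38;2;32;25;32m[48;2;30;24;31m🬎[38;2;32;25;32m[48;2;30;24;31m🬎[38;2;32;25;32m[48;2;30;24;31m🬎[38;2;32;25;32m[48;2;30;24;31m🬎[38;2;32;25;32m[48;2;30;24;31m🬎[38;2;32;25;32m[48;2;119;17;34m🬎[38;2;32;25;32m[48;2;119;17;34m🬎[38;2;119;17;34m[48;2;32;25;32m🬏[38;2;32;25;32m[48;2;30;24;31m🬎[38;2;32;25;32m[48;2;30;24;31m🬎[38;2;32;25;32m[48;2;30;24;31m🬎[38;2;32;25;32m[48;2;30;24;31m🬎[0m
[38;2;27;22;29m[48;2;25;21;28m🬎[38;2;27;22;29m[48;2;25;21;28m🬎[38;2;27;22;29m[48;2;25;21;28m🬎[38;2;27;22;29m[48;2;25;21;28m🬎[38;2;27;22;29m[48;2;25;21;28m🬎[38;2;119;17;34m[48;2;105;15;30m🬂[38;2;119;17;34m[48;2;105;15;30m🬂[38;2;107;15;30m[48;2;28;23;30m🬺[38;2;27;22;29m[48;2;25;21;28m🬎[38;2;27;22;29m[48;2;25;21;28m🬎[38;2;27;22;29m[48;2;25;21;28m🬎[38;2;27;22;29m[48;2;25;21;28m🬎[0m
[38;2;23;21;27m[48;2;20;19;25m🬂[38;2;23;21;27m[48;2;20;19;25m🬂[38;2;23;21;27m[48;2;20;19;25m🬂[38;2;23;21;27m[48;2;20;19;25m🬂[38;2;23;21;27m[48;2;20;19;25m🬂[38;2;105;15;30m[48;2;54;7;15m🬨[38;2;105;15;30m[48;2;105;15;30m [38;2;105;15;30m[48;2;21;20;26m▌[38;2;23;21;27m[48;2;20;19;25m🬂[38;2;23;21;27m[48;2;20;19;25m🬂[38;2;23;21;27m[48;2;20;19;25m🬂[38;2;23;21;27m[48;2;20;19;25m🬂[0m
[38;2;18;18;24m[48;2;15;16;22m🬂[38;2;18;18;24m[48;2;15;16;22m🬂[38;2;18;18;24m[48;2;15;16;22m🬂[38;2;18;18;24m[48;2;15;16;22m🬂[38;2;18;18;24m[48;2;15;16;22m🬂[38;2;105;15;30m[48;2;25;14;20m🬉[38;2;105;15;30m[48;2;15;16;22m🬎[38;2;105;15;30m[48;2;16;16;22m🬄[38;2;18;18;24m[48;2;15;16;22m🬂[38;2;18;18;24m[48;2;15;16;22m🬂[38;2;18;18;24m[48;2;15;16;22m🬂[38;2;18;18;24m[48;2;15;16;22m🬂[0m
[38;2;13;15;21m[48;2;10;14;20m🬂[38;2;13;15;21m[48;2;10;14;20m🬂[38;2;13;15;21m[48;2;10;14;20m🬂[38;2;13;15;21m[48;2;10;14;20m🬂[38;2;13;15;21m[48;2;10;14;20m🬂[38;2;13;15;21m[48;2;10;14;20m🬂[38;2;13;15;21m[48;2;10;14;20m🬂[38;2;13;15;21m[48;2;10;14;20m🬂[38;2;13;15;21m[48;2;10;14;20m🬂[38;2;13;15;21m[48;2;10;14;20m🬂[38;2;13;15;21m[48;2;10;14;20m🬂[38;2;13;15;21m[48;2;10;14;20m🬂[0m
</frame>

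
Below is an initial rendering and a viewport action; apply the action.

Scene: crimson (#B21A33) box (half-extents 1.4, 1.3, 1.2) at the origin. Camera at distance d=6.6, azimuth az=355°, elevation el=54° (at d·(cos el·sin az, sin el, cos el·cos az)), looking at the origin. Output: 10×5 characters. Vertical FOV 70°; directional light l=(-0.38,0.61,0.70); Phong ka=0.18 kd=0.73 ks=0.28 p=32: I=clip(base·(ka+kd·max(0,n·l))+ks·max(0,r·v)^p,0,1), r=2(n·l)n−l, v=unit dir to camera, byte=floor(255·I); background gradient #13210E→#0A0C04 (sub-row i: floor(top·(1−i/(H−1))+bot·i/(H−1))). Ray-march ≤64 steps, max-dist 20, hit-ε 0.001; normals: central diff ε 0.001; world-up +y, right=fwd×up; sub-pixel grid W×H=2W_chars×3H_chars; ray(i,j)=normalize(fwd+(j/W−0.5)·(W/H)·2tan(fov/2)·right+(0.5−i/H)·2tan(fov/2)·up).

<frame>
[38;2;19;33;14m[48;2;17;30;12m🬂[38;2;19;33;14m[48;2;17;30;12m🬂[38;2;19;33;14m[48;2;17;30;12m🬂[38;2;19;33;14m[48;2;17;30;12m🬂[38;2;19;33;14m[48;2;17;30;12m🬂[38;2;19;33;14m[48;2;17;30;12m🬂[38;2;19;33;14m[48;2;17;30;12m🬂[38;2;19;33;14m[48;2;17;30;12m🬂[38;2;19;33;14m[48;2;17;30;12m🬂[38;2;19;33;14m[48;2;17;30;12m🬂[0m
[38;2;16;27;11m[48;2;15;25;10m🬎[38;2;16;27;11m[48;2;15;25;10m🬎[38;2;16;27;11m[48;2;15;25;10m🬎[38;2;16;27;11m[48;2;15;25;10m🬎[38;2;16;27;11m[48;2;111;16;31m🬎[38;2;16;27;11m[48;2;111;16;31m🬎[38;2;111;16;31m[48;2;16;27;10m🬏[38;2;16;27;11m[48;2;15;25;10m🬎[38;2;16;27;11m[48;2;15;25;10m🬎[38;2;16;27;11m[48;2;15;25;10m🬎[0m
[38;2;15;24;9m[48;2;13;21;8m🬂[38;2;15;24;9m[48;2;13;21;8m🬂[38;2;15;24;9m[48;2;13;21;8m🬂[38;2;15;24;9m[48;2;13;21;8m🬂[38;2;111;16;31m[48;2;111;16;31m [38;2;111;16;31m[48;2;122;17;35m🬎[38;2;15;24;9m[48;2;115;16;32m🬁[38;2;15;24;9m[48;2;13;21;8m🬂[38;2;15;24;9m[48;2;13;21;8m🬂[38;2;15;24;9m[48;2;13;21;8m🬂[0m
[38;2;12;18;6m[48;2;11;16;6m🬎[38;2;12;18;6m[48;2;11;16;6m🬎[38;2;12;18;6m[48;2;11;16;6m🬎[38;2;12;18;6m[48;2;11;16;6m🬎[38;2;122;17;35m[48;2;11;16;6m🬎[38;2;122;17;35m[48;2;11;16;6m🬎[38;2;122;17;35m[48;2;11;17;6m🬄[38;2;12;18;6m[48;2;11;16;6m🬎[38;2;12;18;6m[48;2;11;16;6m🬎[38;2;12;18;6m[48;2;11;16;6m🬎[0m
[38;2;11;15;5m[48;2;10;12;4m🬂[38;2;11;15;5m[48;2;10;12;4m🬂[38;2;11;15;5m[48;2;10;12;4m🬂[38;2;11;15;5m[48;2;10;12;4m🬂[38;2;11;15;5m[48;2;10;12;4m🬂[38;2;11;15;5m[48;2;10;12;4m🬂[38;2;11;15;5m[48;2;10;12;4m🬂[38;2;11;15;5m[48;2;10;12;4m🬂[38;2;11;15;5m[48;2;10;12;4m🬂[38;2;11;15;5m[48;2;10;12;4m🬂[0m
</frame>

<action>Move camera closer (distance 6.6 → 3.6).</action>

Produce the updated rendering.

<frame>
[38;2;19;33;14m[48;2;17;30;12m🬂[38;2;19;33;14m[48;2;17;30;12m🬂[38;2;18;31;13m[48;2;111;16;31m🬝[38;2;18;32;13m[48;2;111;16;31m🬎[38;2;18;32;13m[48;2;111;16;31m🬎[38;2;18;32;13m[48;2;111;16;31m🬎[38;2;18;32;13m[48;2;111;16;31m🬎[38;2;111;16;31m[48;2;18;31;13m🬏[38;2;19;33;14m[48;2;17;30;12m🬂[38;2;19;33;14m[48;2;17;30;12m🬂[0m
[38;2;16;27;11m[48;2;15;25;10m🬎[38;2;16;27;11m[48;2;15;25;10m🬎[38;2;111;16;31m[48;2;16;27;11m🬷[38;2;111;16;31m[48;2;111;16;31m [38;2;111;16;31m[48;2;111;16;31m [38;2;111;16;31m[48;2;111;16;31m [38;2;111;16;31m[48;2;111;16;31m [38;2;111;16;31m[48;2;111;16;31m [38;2;111;16;31m[48;2;16;27;10m🬏[38;2;16;27;11m[48;2;15;25;10m🬎[0m
[38;2;15;24;9m[48;2;13;21;8m🬂[38;2;14;22;8m[48;2;111;16;31m🬝[38;2;111;16;31m[48;2;111;16;31m [38;2;111;16;31m[48;2;111;16;31m [38;2;111;16;31m[48;2;111;16;31m [38;2;111;16;31m[48;2;111;16;31m [38;2;111;16;31m[48;2;111;16;31m [38;2;111;16;31m[48;2;111;16;31m [38;2;111;16;31m[48;2;111;16;31m [38;2;111;16;31m[48;2;14;22;8m🬏[0m
[38;2;12;18;6m[48;2;11;16;6m🬎[38;2;111;16;31m[48;2;11;17;6m🬁[38;2;117;16;33m[48;2;11;16;6m🬬[38;2;111;16;31m[48;2;122;17;35m🬀[38;2;122;17;35m[48;2;122;17;35m [38;2;122;17;35m[48;2;122;17;35m [38;2;122;17;35m[48;2;122;17;35m [38;2;122;17;35m[48;2;11;16;6m🬝[38;2;122;17;35m[48;2;11;16;6m🬆[38;2;12;18;6m[48;2;11;16;6m🬎[0m
[38;2;11;15;5m[48;2;10;12;4m🬂[38;2;11;15;5m[48;2;10;12;4m🬂[38;2;11;15;5m[48;2;10;12;4m🬂[38;2;122;17;35m[48;2;10;12;4m🬂[38;2;122;17;35m[48;2;10;12;4m🬂[38;2;122;17;35m[48;2;10;12;4m🬂[38;2;122;17;35m[48;2;10;13;4m🬀[38;2;11;15;5m[48;2;10;12;4m🬂[38;2;11;15;5m[48;2;10;12;4m🬂[38;2;11;15;5m[48;2;10;12;4m🬂[0m
</frame>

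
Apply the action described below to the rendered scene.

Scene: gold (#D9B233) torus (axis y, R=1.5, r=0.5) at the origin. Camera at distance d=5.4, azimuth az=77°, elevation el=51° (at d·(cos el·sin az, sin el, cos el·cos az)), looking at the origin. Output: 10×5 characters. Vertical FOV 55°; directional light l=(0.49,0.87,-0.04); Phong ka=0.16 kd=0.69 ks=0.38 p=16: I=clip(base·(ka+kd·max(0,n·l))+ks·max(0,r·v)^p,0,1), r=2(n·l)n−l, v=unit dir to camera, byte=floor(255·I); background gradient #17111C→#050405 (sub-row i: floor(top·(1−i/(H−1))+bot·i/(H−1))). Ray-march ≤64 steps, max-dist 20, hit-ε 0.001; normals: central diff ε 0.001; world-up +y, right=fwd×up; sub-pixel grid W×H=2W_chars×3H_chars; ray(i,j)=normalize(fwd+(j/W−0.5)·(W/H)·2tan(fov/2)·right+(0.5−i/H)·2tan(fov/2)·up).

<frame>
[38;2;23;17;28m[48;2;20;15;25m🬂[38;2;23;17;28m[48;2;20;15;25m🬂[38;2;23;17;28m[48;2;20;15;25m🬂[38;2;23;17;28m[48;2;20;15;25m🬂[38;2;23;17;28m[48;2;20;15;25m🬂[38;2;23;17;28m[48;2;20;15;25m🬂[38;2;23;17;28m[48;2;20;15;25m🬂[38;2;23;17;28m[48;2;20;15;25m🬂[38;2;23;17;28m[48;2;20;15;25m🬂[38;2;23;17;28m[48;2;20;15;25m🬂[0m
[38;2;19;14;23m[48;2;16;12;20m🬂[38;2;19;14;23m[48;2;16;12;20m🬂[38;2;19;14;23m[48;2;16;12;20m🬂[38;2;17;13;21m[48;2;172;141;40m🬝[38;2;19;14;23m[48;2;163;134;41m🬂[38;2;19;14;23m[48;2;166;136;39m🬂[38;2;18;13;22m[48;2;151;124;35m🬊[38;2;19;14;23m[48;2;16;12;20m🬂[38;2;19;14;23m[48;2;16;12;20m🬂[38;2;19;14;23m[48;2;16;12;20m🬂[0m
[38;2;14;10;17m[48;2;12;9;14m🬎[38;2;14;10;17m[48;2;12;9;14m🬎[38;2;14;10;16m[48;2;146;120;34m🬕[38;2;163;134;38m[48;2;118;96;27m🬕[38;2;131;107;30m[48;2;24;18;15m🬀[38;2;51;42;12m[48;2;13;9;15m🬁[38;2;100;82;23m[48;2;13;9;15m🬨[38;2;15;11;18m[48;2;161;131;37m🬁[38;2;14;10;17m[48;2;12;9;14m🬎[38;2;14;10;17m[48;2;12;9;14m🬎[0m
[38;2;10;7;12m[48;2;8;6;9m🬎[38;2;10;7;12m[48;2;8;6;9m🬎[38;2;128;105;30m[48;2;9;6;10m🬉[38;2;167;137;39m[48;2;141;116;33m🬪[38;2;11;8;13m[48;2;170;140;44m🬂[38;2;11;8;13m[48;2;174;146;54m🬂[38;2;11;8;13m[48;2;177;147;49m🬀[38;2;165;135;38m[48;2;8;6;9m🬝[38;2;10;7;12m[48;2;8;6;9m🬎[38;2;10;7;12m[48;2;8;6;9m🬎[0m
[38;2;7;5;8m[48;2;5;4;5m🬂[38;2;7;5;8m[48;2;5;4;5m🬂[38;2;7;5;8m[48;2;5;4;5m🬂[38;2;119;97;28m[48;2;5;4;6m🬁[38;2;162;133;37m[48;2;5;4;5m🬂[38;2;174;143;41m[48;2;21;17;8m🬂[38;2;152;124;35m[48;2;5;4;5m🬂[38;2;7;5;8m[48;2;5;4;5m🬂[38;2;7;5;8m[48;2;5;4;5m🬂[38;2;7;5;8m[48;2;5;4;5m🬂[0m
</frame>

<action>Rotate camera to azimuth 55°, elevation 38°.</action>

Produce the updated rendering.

<frame>
[38;2;23;17;28m[48;2;20;15;25m🬂[38;2;23;17;28m[48;2;20;15;25m🬂[38;2;23;17;28m[48;2;20;15;25m🬂[38;2;23;17;28m[48;2;20;15;25m🬂[38;2;23;17;28m[48;2;20;15;25m🬂[38;2;23;17;28m[48;2;20;15;25m🬂[38;2;23;17;28m[48;2;20;15;25m🬂[38;2;23;17;28m[48;2;20;15;25m🬂[38;2;23;17;28m[48;2;20;15;25m🬂[38;2;23;17;28m[48;2;20;15;25m🬂[0m
[38;2;19;14;23m[48;2;16;12;20m🬂[38;2;19;14;23m[48;2;16;12;20m🬂[38;2;19;14;23m[48;2;16;12;20m🬂[38;2;17;13;21m[48;2;144;118;33m🬝[38;2;18;13;22m[48;2;191;158;52m🬎[38;2;18;13;22m[48;2;183;153;53m🬎[38;2;18;13;22m[48;2;162;133;37m🬎[38;2;19;14;23m[48;2;16;12;20m🬂[38;2;19;14;23m[48;2;16;12;20m🬂[38;2;19;14;23m[48;2;16;12;20m🬂[0m
[38;2;14;10;17m[48;2;12;9;14m🬎[38;2;14;10;17m[48;2;12;9;14m🬎[38;2;14;10;16m[48;2;136;111;31m🬕[38;2;168;138;39m[48;2;143;117;33m🬕[38;2;143;117;33m[48;2;18;14;13m🬂[38;2;93;76;21m[48;2;13;9;15m🬂[38;2;108;89;25m[48;2;36;29;12m🬡[38;2;15;11;18m[48;2;166;136;38m🬁[38;2;14;10;17m[48;2;12;9;14m🬎[38;2;14;10;17m[48;2;12;9;14m🬎[0m
[38;2;10;7;12m[48;2;8;6;9m🬎[38;2;10;7;12m[48;2;8;6;9m🬎[38;2;117;96;27m[48;2;18;14;11m🬁[38;2;145;118;33m[48;2;61;50;14m🬬[38;2;145;119;33m[48;2;168;137;40m🬯[38;2;139;114;32m[48;2;184;153;51m🬒[38;2;221;189;82m[48;2;160;131;37m🬋[38;2;154;126;35m[48;2;8;6;9m🬝[38;2;10;7;12m[48;2;8;6;9m🬎[38;2;10;7;12m[48;2;8;6;9m🬎[0m
[38;2;7;5;8m[48;2;5;4;5m🬂[38;2;7;5;8m[48;2;5;4;5m🬂[38;2;7;5;8m[48;2;5;4;5m🬂[38;2;7;5;8m[48;2;5;4;5m🬂[38;2;78;63;18m[48;2;5;4;5m🬂[38;2;106;86;24m[48;2;5;4;5m🬂[38;2;88;72;20m[48;2;5;4;6m🬀[38;2;7;5;8m[48;2;5;4;5m🬂[38;2;7;5;8m[48;2;5;4;5m🬂[38;2;7;5;8m[48;2;5;4;5m🬂[0m
</frame>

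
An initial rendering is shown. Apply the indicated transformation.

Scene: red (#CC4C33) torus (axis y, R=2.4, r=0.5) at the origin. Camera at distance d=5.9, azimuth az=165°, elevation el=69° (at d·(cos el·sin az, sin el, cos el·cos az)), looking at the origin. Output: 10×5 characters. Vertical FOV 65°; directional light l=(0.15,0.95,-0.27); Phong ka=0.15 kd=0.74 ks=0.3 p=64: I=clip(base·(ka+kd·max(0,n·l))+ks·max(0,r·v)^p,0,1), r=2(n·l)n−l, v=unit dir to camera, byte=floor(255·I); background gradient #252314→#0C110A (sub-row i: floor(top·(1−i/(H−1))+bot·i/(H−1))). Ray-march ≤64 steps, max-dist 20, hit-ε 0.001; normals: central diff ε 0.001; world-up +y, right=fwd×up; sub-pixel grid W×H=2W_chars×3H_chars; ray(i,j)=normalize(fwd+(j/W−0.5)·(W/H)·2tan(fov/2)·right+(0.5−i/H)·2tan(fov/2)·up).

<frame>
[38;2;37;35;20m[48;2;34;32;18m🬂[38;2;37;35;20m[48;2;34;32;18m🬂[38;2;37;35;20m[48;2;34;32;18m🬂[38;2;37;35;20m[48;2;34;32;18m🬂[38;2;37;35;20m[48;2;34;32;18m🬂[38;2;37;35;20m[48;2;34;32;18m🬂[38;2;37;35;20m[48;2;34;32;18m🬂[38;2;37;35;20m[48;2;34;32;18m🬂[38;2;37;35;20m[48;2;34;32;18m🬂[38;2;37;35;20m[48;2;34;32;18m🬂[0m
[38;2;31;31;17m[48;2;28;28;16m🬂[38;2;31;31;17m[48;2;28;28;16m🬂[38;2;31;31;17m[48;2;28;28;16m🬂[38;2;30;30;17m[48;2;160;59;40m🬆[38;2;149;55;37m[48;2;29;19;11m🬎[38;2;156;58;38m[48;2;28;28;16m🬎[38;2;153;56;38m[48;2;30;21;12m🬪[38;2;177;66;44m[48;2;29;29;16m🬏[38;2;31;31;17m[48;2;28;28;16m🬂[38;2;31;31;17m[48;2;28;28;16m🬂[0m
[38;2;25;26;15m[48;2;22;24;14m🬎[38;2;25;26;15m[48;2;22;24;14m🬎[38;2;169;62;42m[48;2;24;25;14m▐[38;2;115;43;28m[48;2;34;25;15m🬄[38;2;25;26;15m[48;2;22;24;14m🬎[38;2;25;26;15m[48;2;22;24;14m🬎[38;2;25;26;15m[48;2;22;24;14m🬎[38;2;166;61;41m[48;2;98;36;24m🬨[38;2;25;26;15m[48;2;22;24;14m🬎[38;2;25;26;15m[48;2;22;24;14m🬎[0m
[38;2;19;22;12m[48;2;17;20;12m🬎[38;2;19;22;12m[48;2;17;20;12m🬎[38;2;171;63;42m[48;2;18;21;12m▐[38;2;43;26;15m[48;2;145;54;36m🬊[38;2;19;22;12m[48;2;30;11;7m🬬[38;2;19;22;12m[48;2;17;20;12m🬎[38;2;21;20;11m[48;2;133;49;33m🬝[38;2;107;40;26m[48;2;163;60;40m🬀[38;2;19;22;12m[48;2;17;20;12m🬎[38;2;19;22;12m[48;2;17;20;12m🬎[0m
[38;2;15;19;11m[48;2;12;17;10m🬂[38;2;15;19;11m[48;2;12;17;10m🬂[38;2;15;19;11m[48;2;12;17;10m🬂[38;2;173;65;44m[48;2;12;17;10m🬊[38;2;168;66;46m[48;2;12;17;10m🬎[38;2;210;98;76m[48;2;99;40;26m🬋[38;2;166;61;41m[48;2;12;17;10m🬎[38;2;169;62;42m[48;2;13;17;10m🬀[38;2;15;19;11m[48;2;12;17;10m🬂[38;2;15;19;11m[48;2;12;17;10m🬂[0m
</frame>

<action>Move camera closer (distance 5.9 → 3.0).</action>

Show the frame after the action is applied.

<frame>
[38;2;37;35;20m[48;2;34;32;18m🬂[38;2;36;34;19m[48;2;170;63;42m🬆[38;2;37;35;20m[48;2;164;60;41m🬀[38;2;168;62;41m[48;2;111;41;27m🬎[38;2;163;62;43m[48;2;69;25;17m🬎[38;2;185;81;60m[48;2;85;31;21m🬊[38;2;168;62;42m[48;2;97;36;24m🬎[38;2;175;66;44m[48;2;145;54;35m🬎[38;2;37;35;20m[48;2;172;64;42m🬂[38;2;172;64;43m[48;2;35;33;19m🬏[0m
[38;2;31;31;17m[48;2;168;62;41m🬀[38;2;149;55;37m[48;2;102;38;25m🬕[38;2;101;37;25m[48;2;29;16;10m🬆[38;2;49;18;12m[48;2;29;29;16m🬀[38;2;31;31;17m[48;2;28;28;16m🬂[38;2;31;31;17m[48;2;28;28;16m🬂[38;2;31;31;17m[48;2;28;28;16m🬂[38;2;110;41;27m[48;2;35;23;14m🬁[38;2;129;47;31m[48;2;30;11;7m🬬[38;2;170;63;42m[48;2;142;53;35m🬬[0m
[38;2;149;55;37m[48;2;115;42;28m🬕[38;2;86;32;21m[48;2;36;17;10m🬄[38;2;25;26;15m[48;2;22;24;14m🬎[38;2;25;26;15m[48;2;22;24;14m🬎[38;2;25;26;15m[48;2;22;24;14m🬎[38;2;25;26;15m[48;2;22;24;14m🬎[38;2;25;26;15m[48;2;22;24;14m🬎[38;2;25;26;15m[48;2;22;24;14m🬎[38;2;60;22;15m[48;2;24;22;13m🬁[38;2;133;49;33m[48;2;85;31;20m🬨[0m
[38;2;136;50;33m[48;2;99;36;24m▌[38;2;43;16;10m[48;2;18;21;12m▌[38;2;19;22;12m[48;2;17;20;12m🬎[38;2;19;22;12m[48;2;17;20;12m🬎[38;2;19;22;12m[48;2;17;20;12m🬎[38;2;19;22;12m[48;2;17;20;12m🬎[38;2;19;22;12m[48;2;17;20;12m🬎[38;2;19;22;12m[48;2;17;20;12m🬎[38;2;19;22;12m[48;2;17;20;12m🬎[38;2;116;43;28m[48;2;64;23;15m▐[0m
[38;2;119;44;29m[48;2;146;54;36m▐[38;2;47;17;11m[48;2;92;34;22m🬨[38;2;30;11;7m[48;2;13;18;10m🬏[38;2;15;19;11m[48;2;12;17;10m🬂[38;2;15;19;11m[48;2;12;17;10m🬂[38;2;15;19;11m[48;2;12;17;10m🬂[38;2;15;19;11m[48;2;12;17;10m🬂[38;2;15;19;11m[48;2;12;17;10m🬂[38;2;27;15;9m[48;2;78;29;19m🬝[38;2;89;33;22m[48;2;126;46;31m🬄[0m
</frame>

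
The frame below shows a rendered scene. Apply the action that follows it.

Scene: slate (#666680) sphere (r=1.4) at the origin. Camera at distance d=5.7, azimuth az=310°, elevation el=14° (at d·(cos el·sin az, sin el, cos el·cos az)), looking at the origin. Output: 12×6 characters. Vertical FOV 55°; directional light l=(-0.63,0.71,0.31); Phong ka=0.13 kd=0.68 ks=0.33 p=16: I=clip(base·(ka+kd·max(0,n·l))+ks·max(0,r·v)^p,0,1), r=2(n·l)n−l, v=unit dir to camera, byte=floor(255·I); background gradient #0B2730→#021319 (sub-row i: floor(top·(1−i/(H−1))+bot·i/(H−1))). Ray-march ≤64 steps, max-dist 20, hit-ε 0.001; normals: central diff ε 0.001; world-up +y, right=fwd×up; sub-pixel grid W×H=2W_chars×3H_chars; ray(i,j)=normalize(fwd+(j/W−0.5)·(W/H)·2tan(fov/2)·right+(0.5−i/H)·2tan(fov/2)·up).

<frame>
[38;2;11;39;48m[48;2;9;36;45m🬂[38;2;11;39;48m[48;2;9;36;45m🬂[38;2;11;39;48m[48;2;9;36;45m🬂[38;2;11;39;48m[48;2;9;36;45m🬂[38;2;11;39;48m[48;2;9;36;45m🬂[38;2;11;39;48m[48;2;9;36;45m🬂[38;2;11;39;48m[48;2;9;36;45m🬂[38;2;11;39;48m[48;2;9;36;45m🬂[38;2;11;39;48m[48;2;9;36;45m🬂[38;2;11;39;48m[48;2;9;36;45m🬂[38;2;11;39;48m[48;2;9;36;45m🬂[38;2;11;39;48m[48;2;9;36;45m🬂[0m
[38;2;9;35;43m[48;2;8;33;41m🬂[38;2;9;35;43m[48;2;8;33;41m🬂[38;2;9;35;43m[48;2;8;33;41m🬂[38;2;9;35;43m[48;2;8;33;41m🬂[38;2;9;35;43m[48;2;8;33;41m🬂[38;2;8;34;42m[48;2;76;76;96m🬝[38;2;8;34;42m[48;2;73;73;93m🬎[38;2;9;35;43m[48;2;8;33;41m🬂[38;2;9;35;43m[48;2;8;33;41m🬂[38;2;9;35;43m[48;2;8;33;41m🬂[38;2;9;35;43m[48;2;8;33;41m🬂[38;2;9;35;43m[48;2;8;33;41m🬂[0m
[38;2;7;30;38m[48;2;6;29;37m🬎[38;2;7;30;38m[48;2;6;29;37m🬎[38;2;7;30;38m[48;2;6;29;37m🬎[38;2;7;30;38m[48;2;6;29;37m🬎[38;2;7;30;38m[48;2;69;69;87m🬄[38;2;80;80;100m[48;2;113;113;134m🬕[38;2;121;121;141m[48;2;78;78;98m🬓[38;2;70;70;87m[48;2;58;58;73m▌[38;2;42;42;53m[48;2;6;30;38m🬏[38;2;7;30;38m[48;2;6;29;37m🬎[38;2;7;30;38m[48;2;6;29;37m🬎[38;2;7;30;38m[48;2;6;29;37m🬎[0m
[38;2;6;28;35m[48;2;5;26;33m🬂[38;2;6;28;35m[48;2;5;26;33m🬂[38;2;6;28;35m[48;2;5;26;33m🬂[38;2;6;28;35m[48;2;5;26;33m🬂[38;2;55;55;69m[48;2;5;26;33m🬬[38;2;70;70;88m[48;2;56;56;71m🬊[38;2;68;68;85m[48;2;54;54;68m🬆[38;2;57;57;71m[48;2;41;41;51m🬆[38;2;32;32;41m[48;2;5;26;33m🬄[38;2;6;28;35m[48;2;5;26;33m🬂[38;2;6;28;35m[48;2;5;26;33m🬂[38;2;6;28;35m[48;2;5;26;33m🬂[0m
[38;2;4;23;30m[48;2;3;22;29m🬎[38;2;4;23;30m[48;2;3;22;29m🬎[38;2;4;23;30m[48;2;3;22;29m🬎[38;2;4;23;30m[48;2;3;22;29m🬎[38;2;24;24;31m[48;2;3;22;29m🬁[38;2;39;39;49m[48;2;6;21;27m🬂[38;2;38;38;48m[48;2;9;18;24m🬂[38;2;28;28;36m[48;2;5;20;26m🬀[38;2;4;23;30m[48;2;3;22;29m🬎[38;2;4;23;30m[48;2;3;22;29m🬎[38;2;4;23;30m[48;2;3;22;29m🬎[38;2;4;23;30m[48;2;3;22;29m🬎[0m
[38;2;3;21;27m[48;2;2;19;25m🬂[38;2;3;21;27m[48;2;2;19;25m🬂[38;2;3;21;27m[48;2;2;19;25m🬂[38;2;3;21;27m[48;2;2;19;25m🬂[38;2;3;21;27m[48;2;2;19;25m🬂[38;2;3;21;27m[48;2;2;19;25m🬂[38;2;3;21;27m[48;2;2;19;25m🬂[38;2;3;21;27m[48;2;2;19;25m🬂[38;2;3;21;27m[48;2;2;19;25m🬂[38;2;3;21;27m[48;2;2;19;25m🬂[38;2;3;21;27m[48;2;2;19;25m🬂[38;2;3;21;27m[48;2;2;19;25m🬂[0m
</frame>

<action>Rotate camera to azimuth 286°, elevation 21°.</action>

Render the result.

<frame>
[38;2;11;39;48m[48;2;9;36;45m🬂[38;2;11;39;48m[48;2;9;36;45m🬂[38;2;11;39;48m[48;2;9;36;45m🬂[38;2;11;39;48m[48;2;9;36;45m🬂[38;2;11;39;48m[48;2;9;36;45m🬂[38;2;11;39;48m[48;2;9;36;45m🬂[38;2;11;39;48m[48;2;9;36;45m🬂[38;2;11;39;48m[48;2;9;36;45m🬂[38;2;11;39;48m[48;2;9;36;45m🬂[38;2;11;39;48m[48;2;9;36;45m🬂[38;2;11;39;48m[48;2;9;36;45m🬂[38;2;11;39;48m[48;2;9;36;45m🬂[0m
[38;2;9;35;43m[48;2;8;33;41m🬂[38;2;9;35;43m[48;2;8;33;41m🬂[38;2;9;35;43m[48;2;8;33;41m🬂[38;2;9;35;43m[48;2;8;33;41m🬂[38;2;9;35;43m[48;2;8;33;41m🬂[38;2;8;34;42m[48;2;68;68;86m🬝[38;2;8;34;42m[48;2;72;72;91m🬎[38;2;9;35;43m[48;2;8;33;41m🬂[38;2;9;35;43m[48;2;8;33;41m🬂[38;2;9;35;43m[48;2;8;33;41m🬂[38;2;9;35;43m[48;2;8;33;41m🬂[38;2;9;35;43m[48;2;8;33;41m🬂[0m
[38;2;7;30;38m[48;2;6;29;37m🬎[38;2;7;30;38m[48;2;6;29;37m🬎[38;2;7;30;38m[48;2;6;29;37m🬎[38;2;7;30;38m[48;2;6;29;37m🬎[38;2;7;30;38m[48;2;56;56;71m🬄[38;2;73;73;92m[48;2;82;82;102m🬕[38;2;87;87;107m[48;2;137;137;157m🬎[38;2;65;65;82m[48;2;76;76;96m🬁[38;2;59;59;75m[48;2;6;30;38m🬏[38;2;7;30;38m[48;2;6;29;37m🬎[38;2;7;30;38m[48;2;6;29;37m🬎[38;2;7;30;38m[48;2;6;29;37m🬎[0m
[38;2;6;28;35m[48;2;5;26;33m🬂[38;2;6;28;35m[48;2;5;26;33m🬂[38;2;6;28;35m[48;2;5;26;33m🬂[38;2;6;28;35m[48;2;5;26;33m🬂[38;2;48;48;61m[48;2;19;30;37m🬨[38;2;69;69;87m[48;2;57;57;71m🬊[38;2;88;88;107m[48;2;65;65;81m🬂[38;2;70;70;88m[48;2;57;57;71m🬆[38;2;52;52;65m[48;2;5;26;33m🬄[38;2;6;28;35m[48;2;5;26;33m🬂[38;2;6;28;35m[48;2;5;26;33m🬂[38;2;6;28;35m[48;2;5;26;33m🬂[0m
[38;2;4;23;30m[48;2;3;22;29m🬎[38;2;4;23;30m[48;2;3;22;29m🬎[38;2;4;23;30m[48;2;3;22;29m🬎[38;2;4;23;30m[48;2;3;22;29m🬎[38;2;3;22;29m[48;2;19;19;23m🬺[38;2;41;41;51m[48;2;7;22;28m🬂[38;2;48;48;60m[48;2;14;24;30m🬂[38;2;36;36;46m[48;2;3;22;29m🬂[38;2;4;23;30m[48;2;3;22;29m🬎[38;2;4;23;30m[48;2;3;22;29m🬎[38;2;4;23;30m[48;2;3;22;29m🬎[38;2;4;23;30m[48;2;3;22;29m🬎[0m
[38;2;3;21;27m[48;2;2;19;25m🬂[38;2;3;21;27m[48;2;2;19;25m🬂[38;2;3;21;27m[48;2;2;19;25m🬂[38;2;3;21;27m[48;2;2;19;25m🬂[38;2;3;21;27m[48;2;2;19;25m🬂[38;2;3;21;27m[48;2;2;19;25m🬂[38;2;3;21;27m[48;2;2;19;25m🬂[38;2;3;21;27m[48;2;2;19;25m🬂[38;2;3;21;27m[48;2;2;19;25m🬂[38;2;3;21;27m[48;2;2;19;25m🬂[38;2;3;21;27m[48;2;2;19;25m🬂[38;2;3;21;27m[48;2;2;19;25m🬂[0m
</frame>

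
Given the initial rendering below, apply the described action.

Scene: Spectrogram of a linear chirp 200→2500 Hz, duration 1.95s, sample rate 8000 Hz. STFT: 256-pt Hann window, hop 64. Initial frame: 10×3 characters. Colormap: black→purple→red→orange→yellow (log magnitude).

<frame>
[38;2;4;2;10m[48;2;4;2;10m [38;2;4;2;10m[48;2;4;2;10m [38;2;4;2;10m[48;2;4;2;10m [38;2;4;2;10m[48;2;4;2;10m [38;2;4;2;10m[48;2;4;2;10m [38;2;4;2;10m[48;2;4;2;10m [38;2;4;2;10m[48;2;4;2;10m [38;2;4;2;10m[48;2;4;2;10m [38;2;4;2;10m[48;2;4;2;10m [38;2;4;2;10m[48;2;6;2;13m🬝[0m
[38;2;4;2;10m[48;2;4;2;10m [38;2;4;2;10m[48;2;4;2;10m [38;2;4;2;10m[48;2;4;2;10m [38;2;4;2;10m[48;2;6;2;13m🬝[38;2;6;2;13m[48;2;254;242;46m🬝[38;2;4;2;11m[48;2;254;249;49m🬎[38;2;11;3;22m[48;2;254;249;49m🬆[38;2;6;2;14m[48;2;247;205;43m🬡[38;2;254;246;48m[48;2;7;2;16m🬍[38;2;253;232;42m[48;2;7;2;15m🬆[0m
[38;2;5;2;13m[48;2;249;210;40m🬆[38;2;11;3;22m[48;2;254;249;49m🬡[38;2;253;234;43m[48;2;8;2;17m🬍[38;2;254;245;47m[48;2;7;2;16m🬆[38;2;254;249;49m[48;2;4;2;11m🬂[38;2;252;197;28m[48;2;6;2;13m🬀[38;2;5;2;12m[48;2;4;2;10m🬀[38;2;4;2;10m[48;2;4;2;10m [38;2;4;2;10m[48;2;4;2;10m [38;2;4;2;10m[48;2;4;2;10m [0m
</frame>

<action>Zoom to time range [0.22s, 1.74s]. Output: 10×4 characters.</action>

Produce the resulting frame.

<frame>
[38;2;4;2;10m[48;2;4;2;10m [38;2;4;2;10m[48;2;4;2;10m [38;2;4;2;10m[48;2;4;2;10m [38;2;4;2;10m[48;2;4;2;10m [38;2;4;2;10m[48;2;4;2;10m [38;2;4;2;10m[48;2;4;2;10m [38;2;4;2;10m[48;2;4;2;10m [38;2;4;2;10m[48;2;4;2;10m [38;2;4;2;10m[48;2;4;2;10m [38;2;4;2;10m[48;2;4;2;10m [0m
[38;2;4;2;10m[48;2;4;2;10m [38;2;4;2;10m[48;2;4;2;10m [38;2;4;2;10m[48;2;4;2;10m [38;2;4;2;10m[48;2;4;2;10m [38;2;4;2;10m[48;2;4;2;10m [38;2;4;2;10m[48;2;4;2;10m [38;2;4;2;10m[48;2;4;2;11m🬝[38;2;4;2;10m[48;2;14;4;27m🬝[38;2;4;2;10m[48;2;250;196;32m🬎[38;2;7;2;15m[48;2;254;249;49m🬎[0m
[38;2;4;2;10m[48;2;4;2;11m🬝[38;2;4;2;10m[48;2;7;2;15m🬝[38;2;8;2;17m[48;2;254;241;46m🬝[38;2;5;2;12m[48;2;254;249;49m🬎[38;2;12;3;23m[48;2;254;249;49m🬆[38;2;9;3;19m[48;2;248;208;41m🬡[38;2;254;249;49m[48;2;16;4;31m🬍[38;2;242;195;50m[48;2;7;2;15m🬆[38;2;254;249;49m[48;2;4;2;11m🬂[38;2;41;9;73m[48;2;5;2;11m🬀[0m
[38;2;242;195;50m[48;2;9;3;19m🬍[38;2;254;249;49m[48;2;27;7;36m🬆[38;2;254;249;49m[48;2;5;2;12m🬂[38;2;252;199;29m[48;2;6;2;13m🬀[38;2;7;2;15m[48;2;4;2;10m🬀[38;2;4;2;10m[48;2;4;2;10m [38;2;4;2;10m[48;2;4;2;10m [38;2;4;2;10m[48;2;4;2;10m [38;2;4;2;10m[48;2;4;2;10m [38;2;4;2;10m[48;2;4;2;10m [0m
</frame>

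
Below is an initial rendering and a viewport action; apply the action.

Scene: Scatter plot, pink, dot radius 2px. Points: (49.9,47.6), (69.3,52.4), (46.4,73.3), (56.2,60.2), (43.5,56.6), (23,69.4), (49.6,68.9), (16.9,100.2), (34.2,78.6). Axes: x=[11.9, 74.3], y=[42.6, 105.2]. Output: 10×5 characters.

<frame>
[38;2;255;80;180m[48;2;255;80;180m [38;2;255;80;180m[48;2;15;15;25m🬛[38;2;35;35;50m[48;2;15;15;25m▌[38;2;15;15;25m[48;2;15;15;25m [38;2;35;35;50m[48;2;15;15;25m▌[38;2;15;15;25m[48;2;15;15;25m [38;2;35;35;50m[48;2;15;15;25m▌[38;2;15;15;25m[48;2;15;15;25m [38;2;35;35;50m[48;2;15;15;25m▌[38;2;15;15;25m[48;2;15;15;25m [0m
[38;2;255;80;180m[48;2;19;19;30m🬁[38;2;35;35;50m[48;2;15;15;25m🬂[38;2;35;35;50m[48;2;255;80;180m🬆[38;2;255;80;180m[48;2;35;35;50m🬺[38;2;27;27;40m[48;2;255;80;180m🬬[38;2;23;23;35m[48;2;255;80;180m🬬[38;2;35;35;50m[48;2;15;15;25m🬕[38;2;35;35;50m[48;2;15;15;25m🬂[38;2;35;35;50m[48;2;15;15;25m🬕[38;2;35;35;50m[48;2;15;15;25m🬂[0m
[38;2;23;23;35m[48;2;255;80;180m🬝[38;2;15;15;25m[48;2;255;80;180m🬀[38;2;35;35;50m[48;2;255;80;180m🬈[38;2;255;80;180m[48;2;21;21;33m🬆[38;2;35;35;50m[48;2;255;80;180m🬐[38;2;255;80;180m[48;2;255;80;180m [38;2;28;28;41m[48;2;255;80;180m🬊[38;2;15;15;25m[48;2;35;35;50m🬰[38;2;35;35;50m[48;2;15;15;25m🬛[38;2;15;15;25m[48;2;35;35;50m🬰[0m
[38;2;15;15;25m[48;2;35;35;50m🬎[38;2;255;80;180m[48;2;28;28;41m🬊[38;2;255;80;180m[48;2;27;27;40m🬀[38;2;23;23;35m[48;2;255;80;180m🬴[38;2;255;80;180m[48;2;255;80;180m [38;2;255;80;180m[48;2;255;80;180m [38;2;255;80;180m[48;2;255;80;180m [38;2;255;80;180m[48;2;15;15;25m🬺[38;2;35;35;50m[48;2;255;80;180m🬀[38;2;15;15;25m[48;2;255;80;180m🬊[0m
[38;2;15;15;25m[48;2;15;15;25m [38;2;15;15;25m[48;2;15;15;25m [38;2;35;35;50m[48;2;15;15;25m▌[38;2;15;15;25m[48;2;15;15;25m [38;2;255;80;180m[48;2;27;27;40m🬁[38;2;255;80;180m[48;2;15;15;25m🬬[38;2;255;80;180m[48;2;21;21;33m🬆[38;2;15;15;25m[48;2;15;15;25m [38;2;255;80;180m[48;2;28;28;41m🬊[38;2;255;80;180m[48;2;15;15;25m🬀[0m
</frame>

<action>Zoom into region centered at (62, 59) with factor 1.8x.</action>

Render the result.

<frame>
[38;2;255;80;180m[48;2;255;80;180m [38;2;15;15;25m[48;2;255;80;180m🬊[38;2;35;35;50m[48;2;15;15;25m▌[38;2;15;15;25m[48;2;15;15;25m [38;2;35;35;50m[48;2;15;15;25m▌[38;2;15;15;25m[48;2;15;15;25m [38;2;35;35;50m[48;2;15;15;25m▌[38;2;15;15;25m[48;2;15;15;25m [38;2;35;35;50m[48;2;15;15;25m▌[38;2;15;15;25m[48;2;15;15;25m [0m
[38;2;255;80;180m[48;2;15;15;25m🬙[38;2;255;80;180m[48;2;15;15;25m🬝[38;2;255;80;180m[48;2;30;30;43m🬟[38;2;255;80;180m[48;2;28;28;41m🬱[38;2;35;35;50m[48;2;15;15;25m🬕[38;2;35;35;50m[48;2;15;15;25m🬂[38;2;35;35;50m[48;2;15;15;25m🬕[38;2;35;35;50m[48;2;15;15;25m🬂[38;2;35;35;50m[48;2;15;15;25m🬕[38;2;35;35;50m[48;2;15;15;25m🬂[0m
[38;2;255;80;180m[48;2;255;80;180m [38;2;19;19;30m[48;2;255;80;180m🬸[38;2;255;80;180m[48;2;28;28;41m🬊[38;2;255;80;180m[48;2;15;15;25m🬝[38;2;255;80;180m[48;2;27;27;40m🬀[38;2;15;15;25m[48;2;35;35;50m🬰[38;2;28;28;41m[48;2;255;80;180m🬆[38;2;23;23;35m[48;2;255;80;180m🬬[38;2;35;35;50m[48;2;15;15;25m🬛[38;2;15;15;25m[48;2;35;35;50m🬰[0m
[38;2;255;80;180m[48;2;15;15;25m🬶[38;2;255;80;180m[48;2;15;15;25m🬺[38;2;27;27;40m[48;2;255;80;180m🬬[38;2;15;15;25m[48;2;35;35;50m🬎[38;2;35;35;50m[48;2;15;15;25m🬲[38;2;23;23;35m[48;2;255;80;180m🬺[38;2;255;80;180m[48;2;35;35;50m🬬[38;2;255;80;180m[48;2;28;28;41m🬆[38;2;35;35;50m[48;2;15;15;25m🬲[38;2;15;15;25m[48;2;35;35;50m🬎[0m
[38;2;15;15;25m[48;2;255;80;180m🬺[38;2;255;80;180m[48;2;15;15;25m🬆[38;2;35;35;50m[48;2;15;15;25m▌[38;2;15;15;25m[48;2;15;15;25m [38;2;35;35;50m[48;2;15;15;25m▌[38;2;15;15;25m[48;2;15;15;25m [38;2;35;35;50m[48;2;15;15;25m▌[38;2;15;15;25m[48;2;15;15;25m [38;2;35;35;50m[48;2;15;15;25m▌[38;2;15;15;25m[48;2;15;15;25m [0m
</frame>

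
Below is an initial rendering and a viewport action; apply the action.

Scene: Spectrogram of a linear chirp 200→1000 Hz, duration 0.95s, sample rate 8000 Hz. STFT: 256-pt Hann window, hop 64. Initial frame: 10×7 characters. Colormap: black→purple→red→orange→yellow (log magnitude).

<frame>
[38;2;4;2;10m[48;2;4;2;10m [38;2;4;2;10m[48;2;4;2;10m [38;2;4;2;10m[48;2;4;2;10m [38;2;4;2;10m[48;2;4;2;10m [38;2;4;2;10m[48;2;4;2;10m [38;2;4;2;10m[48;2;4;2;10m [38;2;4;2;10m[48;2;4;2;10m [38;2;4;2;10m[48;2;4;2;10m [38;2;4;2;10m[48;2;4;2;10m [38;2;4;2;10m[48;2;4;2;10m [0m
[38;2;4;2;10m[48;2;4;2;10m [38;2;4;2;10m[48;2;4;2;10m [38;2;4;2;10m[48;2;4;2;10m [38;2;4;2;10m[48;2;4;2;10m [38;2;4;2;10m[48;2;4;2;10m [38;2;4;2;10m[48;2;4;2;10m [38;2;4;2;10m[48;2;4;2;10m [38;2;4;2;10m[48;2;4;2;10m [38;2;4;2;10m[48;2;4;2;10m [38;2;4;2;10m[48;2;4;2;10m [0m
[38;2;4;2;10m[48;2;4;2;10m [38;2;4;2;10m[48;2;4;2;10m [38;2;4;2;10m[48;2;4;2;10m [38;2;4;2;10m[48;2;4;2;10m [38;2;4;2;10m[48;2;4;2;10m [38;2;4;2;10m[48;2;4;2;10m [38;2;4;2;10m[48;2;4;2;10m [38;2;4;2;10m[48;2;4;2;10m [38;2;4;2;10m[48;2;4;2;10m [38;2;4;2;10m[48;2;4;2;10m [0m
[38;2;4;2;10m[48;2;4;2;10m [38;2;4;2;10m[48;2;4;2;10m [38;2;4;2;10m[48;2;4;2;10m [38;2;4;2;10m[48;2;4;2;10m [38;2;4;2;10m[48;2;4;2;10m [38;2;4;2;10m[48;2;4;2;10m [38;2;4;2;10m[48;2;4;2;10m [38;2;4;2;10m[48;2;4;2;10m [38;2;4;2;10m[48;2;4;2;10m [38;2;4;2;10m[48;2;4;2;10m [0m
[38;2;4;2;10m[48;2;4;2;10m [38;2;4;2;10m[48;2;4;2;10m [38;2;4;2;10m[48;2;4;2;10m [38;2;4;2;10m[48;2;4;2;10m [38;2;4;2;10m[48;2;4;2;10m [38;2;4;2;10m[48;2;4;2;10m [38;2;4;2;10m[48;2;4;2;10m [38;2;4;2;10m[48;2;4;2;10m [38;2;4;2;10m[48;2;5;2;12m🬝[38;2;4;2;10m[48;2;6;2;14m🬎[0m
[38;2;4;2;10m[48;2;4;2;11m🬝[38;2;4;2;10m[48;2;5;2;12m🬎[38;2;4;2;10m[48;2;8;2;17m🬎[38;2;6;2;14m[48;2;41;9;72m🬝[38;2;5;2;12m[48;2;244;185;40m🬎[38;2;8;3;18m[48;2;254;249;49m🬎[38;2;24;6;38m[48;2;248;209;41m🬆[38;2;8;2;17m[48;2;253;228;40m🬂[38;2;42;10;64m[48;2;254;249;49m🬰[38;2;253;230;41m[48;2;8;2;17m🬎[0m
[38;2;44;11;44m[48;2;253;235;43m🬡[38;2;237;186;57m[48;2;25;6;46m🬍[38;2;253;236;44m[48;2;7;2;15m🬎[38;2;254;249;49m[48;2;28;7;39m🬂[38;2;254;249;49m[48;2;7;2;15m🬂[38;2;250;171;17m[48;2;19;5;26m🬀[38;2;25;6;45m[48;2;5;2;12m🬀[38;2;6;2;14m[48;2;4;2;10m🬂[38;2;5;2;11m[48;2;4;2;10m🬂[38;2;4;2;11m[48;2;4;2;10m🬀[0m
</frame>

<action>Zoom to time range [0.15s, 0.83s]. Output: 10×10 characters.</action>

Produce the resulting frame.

<frame>
[38;2;4;2;10m[48;2;4;2;10m [38;2;4;2;10m[48;2;4;2;10m [38;2;4;2;10m[48;2;4;2;10m [38;2;4;2;10m[48;2;4;2;10m [38;2;4;2;10m[48;2;4;2;10m [38;2;4;2;10m[48;2;4;2;10m [38;2;4;2;10m[48;2;4;2;10m [38;2;4;2;10m[48;2;4;2;10m [38;2;4;2;10m[48;2;4;2;10m [38;2;4;2;10m[48;2;4;2;10m [0m
[38;2;4;2;10m[48;2;4;2;10m [38;2;4;2;10m[48;2;4;2;10m [38;2;4;2;10m[48;2;4;2;10m [38;2;4;2;10m[48;2;4;2;10m [38;2;4;2;10m[48;2;4;2;10m [38;2;4;2;10m[48;2;4;2;10m [38;2;4;2;10m[48;2;4;2;10m [38;2;4;2;10m[48;2;4;2;10m [38;2;4;2;10m[48;2;4;2;10m [38;2;4;2;10m[48;2;4;2;10m [0m
[38;2;4;2;10m[48;2;4;2;10m [38;2;4;2;10m[48;2;4;2;10m [38;2;4;2;10m[48;2;4;2;10m [38;2;4;2;10m[48;2;4;2;10m [38;2;4;2;10m[48;2;4;2;10m [38;2;4;2;10m[48;2;4;2;10m [38;2;4;2;10m[48;2;4;2;10m [38;2;4;2;10m[48;2;4;2;10m [38;2;4;2;10m[48;2;4;2;10m [38;2;4;2;10m[48;2;4;2;10m [0m
[38;2;4;2;10m[48;2;4;2;10m [38;2;4;2;10m[48;2;4;2;10m [38;2;4;2;10m[48;2;4;2;10m [38;2;4;2;10m[48;2;4;2;10m [38;2;4;2;10m[48;2;4;2;10m [38;2;4;2;10m[48;2;4;2;10m [38;2;4;2;10m[48;2;4;2;10m [38;2;4;2;10m[48;2;4;2;10m [38;2;4;2;10m[48;2;4;2;10m [38;2;4;2;10m[48;2;4;2;10m [0m
[38;2;4;2;10m[48;2;4;2;10m [38;2;4;2;10m[48;2;4;2;10m [38;2;4;2;10m[48;2;4;2;10m [38;2;4;2;10m[48;2;4;2;10m [38;2;4;2;10m[48;2;4;2;10m [38;2;4;2;10m[48;2;4;2;10m [38;2;4;2;10m[48;2;4;2;10m [38;2;4;2;10m[48;2;4;2;10m [38;2;4;2;10m[48;2;4;2;10m [38;2;4;2;10m[48;2;4;2;10m [0m
[38;2;4;2;10m[48;2;4;2;10m [38;2;4;2;10m[48;2;4;2;10m [38;2;4;2;10m[48;2;4;2;10m [38;2;4;2;10m[48;2;4;2;10m [38;2;4;2;10m[48;2;4;2;10m [38;2;4;2;10m[48;2;4;2;10m [38;2;4;2;10m[48;2;4;2;10m [38;2;4;2;10m[48;2;4;2;10m [38;2;4;2;10m[48;2;4;2;10m [38;2;4;2;10m[48;2;4;2;10m [0m
[38;2;4;2;10m[48;2;4;2;10m [38;2;4;2;10m[48;2;4;2;10m [38;2;4;2;10m[48;2;4;2;10m [38;2;4;2;10m[48;2;4;2;10m [38;2;4;2;10m[48;2;4;2;10m [38;2;4;2;10m[48;2;4;2;10m [38;2;4;2;10m[48;2;4;2;10m [38;2;4;2;10m[48;2;4;2;10m [38;2;4;2;10m[48;2;4;2;10m [38;2;4;2;10m[48;2;4;2;11m🬝[0m
[38;2;4;2;10m[48;2;4;2;10m [38;2;4;2;10m[48;2;4;2;10m [38;2;4;2;10m[48;2;4;2;11m🬎[38;2;4;2;10m[48;2;5;2;11m🬎[38;2;4;2;10m[48;2;6;2;13m🬎[38;2;4;2;10m[48;2;8;2;17m🬎[38;2;6;2;14m[48;2;25;6;45m🬝[38;2;17;4;28m[48;2;216;85;56m🬝[38;2;8;2;18m[48;2;253;235;43m🬎[38;2;38;10;39m[48;2;254;249;49m🬎[0m
[38;2;6;2;13m[48;2;238;164;42m🬎[38;2;8;2;17m[48;2;254;249;49m🬎[38;2;28;7;40m[48;2;254;248;49m🬎[38;2;11;3;23m[48;2;251;218;40m🬂[38;2;88;26;60m[48;2;253;237;44m🬡[38;2;253;229;41m[48;2;68;16;73m🬍[38;2;253;230;41m[48;2;11;3;23m🬎[38;2;254;249;49m[48;2;36;9;42m🬂[38;2;254;241;46m[48;2;11;3;22m🬂[38;2;234;121;31m[48;2;20;5;28m🬀[0m
[38;2;254;249;49m[48;2;13;3;27m🬂[38;2;240;167;41m[48;2;8;2;16m🬂[38;2;72;17;88m[48;2;9;2;19m🬀[38;2;11;3;23m[48;2;4;2;10m🬂[38;2;7;2;15m[48;2;4;2;10m🬂[38;2;5;2;12m[48;2;4;2;10m🬂[38;2;4;2;11m[48;2;4;2;10m🬂[38;2;4;2;10m[48;2;4;2;10m [38;2;4;2;10m[48;2;4;2;10m [38;2;4;2;10m[48;2;4;2;10m [0m
</frame>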